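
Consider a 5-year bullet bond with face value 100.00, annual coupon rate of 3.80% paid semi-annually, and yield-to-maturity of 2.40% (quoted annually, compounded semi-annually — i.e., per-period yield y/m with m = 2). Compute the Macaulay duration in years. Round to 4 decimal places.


Coupon per period c = face * coupon_rate / m = 1.900000
Periods per year m = 2; per-period yield y/m = 0.012000
Number of cashflows N = 10
Cashflows (t years, CF_t, discount factor 1/(1+y/m)^(m*t), PV):
  t = 0.5000: CF_t = 1.900000, DF = 0.988142, PV = 1.877470
  t = 1.0000: CF_t = 1.900000, DF = 0.976425, PV = 1.855208
  t = 1.5000: CF_t = 1.900000, DF = 0.964847, PV = 1.833209
  t = 2.0000: CF_t = 1.900000, DF = 0.953406, PV = 1.811472
  t = 2.5000: CF_t = 1.900000, DF = 0.942101, PV = 1.789992
  t = 3.0000: CF_t = 1.900000, DF = 0.930930, PV = 1.768767
  t = 3.5000: CF_t = 1.900000, DF = 0.919891, PV = 1.747793
  t = 4.0000: CF_t = 1.900000, DF = 0.908983, PV = 1.727068
  t = 4.5000: CF_t = 1.900000, DF = 0.898205, PV = 1.706589
  t = 5.0000: CF_t = 101.900000, DF = 0.887554, PV = 90.441771
Price P = sum_t PV_t = 106.559339
Macaulay numerator sum_t t * PV_t:
  t * PV_t at t = 0.5000: 0.938735
  t * PV_t at t = 1.0000: 1.855208
  t * PV_t at t = 1.5000: 2.749814
  t * PV_t at t = 2.0000: 3.622943
  t * PV_t at t = 2.5000: 4.474979
  t * PV_t at t = 3.0000: 5.306300
  t * PV_t at t = 3.5000: 6.117276
  t * PV_t at t = 4.0000: 6.908273
  t * PV_t at t = 4.5000: 7.679651
  t * PV_t at t = 5.0000: 452.208856
Macaulay duration D = (sum_t t * PV_t) / P = 491.862036 / 106.559339 = 4.615851

Answer: Macaulay duration = 4.6159 years


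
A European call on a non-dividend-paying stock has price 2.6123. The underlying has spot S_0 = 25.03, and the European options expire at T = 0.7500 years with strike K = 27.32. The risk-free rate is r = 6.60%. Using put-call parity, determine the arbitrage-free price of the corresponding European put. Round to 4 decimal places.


Put-call parity: C - P = S_0 * exp(-qT) - K * exp(-rT).
S_0 * exp(-qT) = 25.0300 * 1.00000000 = 25.03000000
K * exp(-rT) = 27.3200 * 0.95170516 = 26.00058492
P = C - S*exp(-qT) + K*exp(-rT)
P = 2.6123 - 25.03000000 + 26.00058492 = 3.5829

Answer: Put price = 3.5829


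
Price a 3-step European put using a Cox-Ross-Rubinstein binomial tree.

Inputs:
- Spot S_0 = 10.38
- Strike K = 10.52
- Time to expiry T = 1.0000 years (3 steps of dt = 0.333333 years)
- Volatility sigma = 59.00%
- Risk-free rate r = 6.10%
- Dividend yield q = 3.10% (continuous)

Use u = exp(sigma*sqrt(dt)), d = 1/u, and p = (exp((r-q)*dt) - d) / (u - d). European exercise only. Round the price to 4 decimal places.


dt = T/N = 0.333333
u = exp(sigma*sqrt(dt)) = 1.405842; d = 1/u = 0.711317
p = (exp((r-q)*dt) - d) / (u - d) = 0.430125
Discount per step: exp(-r*dt) = 0.979872
Stock lattice S(k, i) with i counting down-moves:
  k=0: S(0,0) = 10.3800
  k=1: S(1,0) = 14.5926; S(1,1) = 7.3835
  k=2: S(2,0) = 20.5150; S(2,1) = 10.3800; S(2,2) = 5.2520
  k=3: S(3,0) = 28.8408; S(3,1) = 14.5926; S(3,2) = 7.3835; S(3,3) = 3.7358
Terminal payoffs V(N, i) = max(K - S_T, 0):
  V(3,0) = 0.000000; V(3,1) = 0.000000; V(3,2) = 3.136526; V(3,3) = 6.784167
Backward induction: V(k, i) = exp(-r*dt) * [p * V(k+1, i) + (1-p) * V(k+1, i+1)].
  V(2,0) = exp(-r*dt) * [p*0.000000 + (1-p)*0.000000] = 0.000000
  V(2,1) = exp(-r*dt) * [p*0.000000 + (1-p)*3.136526] = 1.751449
  V(2,2) = exp(-r*dt) * [p*3.136526 + (1-p)*6.784167] = 5.110252
  V(1,0) = exp(-r*dt) * [p*0.000000 + (1-p)*1.751449] = 0.978017
  V(1,1) = exp(-r*dt) * [p*1.751449 + (1-p)*5.110252] = 3.591765
  V(0,0) = exp(-r*dt) * [p*0.978017 + (1-p)*3.591765] = 2.417859

Answer: Price = V(0,0) = 2.4179


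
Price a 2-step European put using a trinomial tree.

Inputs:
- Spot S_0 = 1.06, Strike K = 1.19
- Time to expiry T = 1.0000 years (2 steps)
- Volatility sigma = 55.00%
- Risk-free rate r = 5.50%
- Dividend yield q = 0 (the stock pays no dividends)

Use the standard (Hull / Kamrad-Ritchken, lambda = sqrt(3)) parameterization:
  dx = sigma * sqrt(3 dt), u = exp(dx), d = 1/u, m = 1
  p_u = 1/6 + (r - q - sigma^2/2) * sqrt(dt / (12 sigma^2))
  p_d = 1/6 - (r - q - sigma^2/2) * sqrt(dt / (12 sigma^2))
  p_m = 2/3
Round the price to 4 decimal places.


dt = T/N = 0.500000; dx = sigma*sqrt(3*dt) = 0.673610
u = exp(dx) = 1.961304; d = 1/u = 0.509865
p_u = 0.130945, p_m = 0.666667, p_d = 0.202388
Discount per step: exp(-r*dt) = 0.972875
Stock lattice S(k, j) with j the centered position index:
  k=0: S(0,+0) = 1.0600
  k=1: S(1,-1) = 0.5405; S(1,+0) = 1.0600; S(1,+1) = 2.0790
  k=2: S(2,-2) = 0.2756; S(2,-1) = 0.5405; S(2,+0) = 1.0600; S(2,+1) = 2.0790; S(2,+2) = 4.0775
Terminal payoffs V(N, j) = max(K - S_T, 0):
  V(2,-2) = 0.914440; V(2,-1) = 0.649543; V(2,+0) = 0.130000; V(2,+1) = 0.000000; V(2,+2) = 0.000000
Backward induction: V(k, j) = exp(-r*dt) * [p_u * V(k+1, j+1) + p_m * V(k+1, j) + p_d * V(k+1, j-1)]
  V(1,-1) = exp(-r*dt) * [p_u*0.130000 + p_m*0.649543 + p_d*0.914440] = 0.617896
  V(1,+0) = exp(-r*dt) * [p_u*0.000000 + p_m*0.130000 + p_d*0.649543] = 0.212210
  V(1,+1) = exp(-r*dt) * [p_u*0.000000 + p_m*0.000000 + p_d*0.130000] = 0.025597
  V(0,+0) = exp(-r*dt) * [p_u*0.025597 + p_m*0.212210 + p_d*0.617896] = 0.262559

Answer: Price = V(0,0) = 0.2626


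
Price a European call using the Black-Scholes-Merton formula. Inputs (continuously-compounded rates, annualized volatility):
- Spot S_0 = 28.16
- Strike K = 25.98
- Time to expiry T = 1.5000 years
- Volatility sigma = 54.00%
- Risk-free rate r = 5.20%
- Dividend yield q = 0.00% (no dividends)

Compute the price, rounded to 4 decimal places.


d1 = (ln(S/K) + (r - q + 0.5*sigma^2) * T) / (sigma * sqrt(T)) = 0.57045217
d2 = d1 - sigma * sqrt(T) = -0.09091006
exp(-rT) = 0.92496443; exp(-qT) = 1.00000000
C = S_0 * exp(-qT) * N(d1) - K * exp(-rT) * N(d2)
N(d1) = 0.71581447; N(d2) = 0.46378203
C = 28.1600 * 1.00000000 * 0.71581447 - 25.9800 * 0.92496443 * 0.46378203 = 9.0124

Answer: Price = 9.0124


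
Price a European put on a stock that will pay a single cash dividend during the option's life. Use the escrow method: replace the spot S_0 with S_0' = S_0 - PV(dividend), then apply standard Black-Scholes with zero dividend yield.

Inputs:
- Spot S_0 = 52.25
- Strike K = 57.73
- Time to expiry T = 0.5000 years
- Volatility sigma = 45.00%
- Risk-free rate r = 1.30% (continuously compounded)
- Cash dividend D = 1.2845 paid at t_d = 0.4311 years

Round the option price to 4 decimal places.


Answer: Price = 10.4993

Derivation:
PV(D) = D * exp(-r * t_d) = 1.2845 * 0.99441137 = 1.27732141
S_0' = S_0 - PV(D) = 52.2500 - 1.27732141 = 50.97267859
d1 = (ln(S_0'/K) + (r + sigma^2/2)*T) / (sigma*sqrt(T)) = -0.21169895
d2 = d1 - sigma*sqrt(T) = -0.52989700
exp(-rT) = 0.99352108
N(-d1) = 0.58382905; N(-d2) = 0.70190833
P = K * exp(-rT) * N(-d2) - S_0' * N(-d1) = 57.7300 * 0.99352108 * 0.70190833 - 50.97267859 * 0.58382905 = 10.4993


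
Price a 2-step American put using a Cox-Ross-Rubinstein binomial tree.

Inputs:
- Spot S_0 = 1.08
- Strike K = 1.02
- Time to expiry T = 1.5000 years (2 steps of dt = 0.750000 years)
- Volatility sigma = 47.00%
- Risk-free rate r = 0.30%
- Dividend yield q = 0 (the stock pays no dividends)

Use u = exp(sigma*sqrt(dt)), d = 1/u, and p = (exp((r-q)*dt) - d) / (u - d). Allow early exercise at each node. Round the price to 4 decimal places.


dt = T/N = 0.750000
u = exp(sigma*sqrt(dt)) = 1.502352; d = 1/u = 0.665623
p = (exp((r-q)*dt) - d) / (u - d) = 0.402316
Discount per step: exp(-r*dt) = 0.997753
Stock lattice S(k, i) with i counting down-moves:
  k=0: S(0,0) = 1.0800
  k=1: S(1,0) = 1.6225; S(1,1) = 0.7189
  k=2: S(2,0) = 2.4376; S(2,1) = 1.0800; S(2,2) = 0.4785
Terminal payoffs V(N, i) = max(K - S_T, 0):
  V(2,0) = 0.000000; V(2,1) = 0.000000; V(2,2) = 0.541502
Backward induction: V(k, i) = exp(-r*dt) * [p * V(k+1, i) + (1-p) * V(k+1, i+1)]; then take max(V_cont, immediate exercise) for American.
  V(1,0) = exp(-r*dt) * [p*0.000000 + (1-p)*0.000000] = 0.000000; exercise = 0.000000; V(1,0) = max -> 0.000000
  V(1,1) = exp(-r*dt) * [p*0.000000 + (1-p)*0.541502] = 0.322920; exercise = 0.301127; V(1,1) = max -> 0.322920
  V(0,0) = exp(-r*dt) * [p*0.000000 + (1-p)*0.322920] = 0.192570; exercise = 0.000000; V(0,0) = max -> 0.192570

Answer: Price = V(0,0) = 0.1926


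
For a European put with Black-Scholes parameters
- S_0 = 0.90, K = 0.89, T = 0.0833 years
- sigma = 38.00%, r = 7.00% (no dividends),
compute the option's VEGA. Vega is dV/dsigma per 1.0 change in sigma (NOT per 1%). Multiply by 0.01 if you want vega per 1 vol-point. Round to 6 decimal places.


Answer: Vega = 0.101370

Derivation:
d1 = 0.2098804880; d2 = 0.1002058784
phi(d1) = 0.3902516690; exp(-qT) = 1.0000000000; exp(-rT) = 0.9941859673
Vega = S * exp(-qT) * phi(d1) * sqrt(T) = 0.9000 * 1.0000000000 * 0.3902516690 * 0.2886173938 = 0.101370


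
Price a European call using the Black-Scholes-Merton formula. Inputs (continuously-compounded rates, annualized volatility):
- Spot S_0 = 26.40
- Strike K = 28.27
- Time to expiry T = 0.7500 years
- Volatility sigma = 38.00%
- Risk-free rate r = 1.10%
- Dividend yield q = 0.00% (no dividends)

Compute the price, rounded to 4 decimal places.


Answer: Price = 2.7974

Derivation:
d1 = (ln(S/K) + (r - q + 0.5*sigma^2) * T) / (sigma * sqrt(T)) = -0.01834504
d2 = d1 - sigma * sqrt(T) = -0.34743469
exp(-rT) = 0.99178394; exp(-qT) = 1.00000000
C = S_0 * exp(-qT) * N(d1) - K * exp(-rT) * N(d2)
N(d1) = 0.49268180; N(d2) = 0.36413239
C = 26.4000 * 1.00000000 * 0.49268180 - 28.2700 * 0.99178394 * 0.36413239 = 2.7974


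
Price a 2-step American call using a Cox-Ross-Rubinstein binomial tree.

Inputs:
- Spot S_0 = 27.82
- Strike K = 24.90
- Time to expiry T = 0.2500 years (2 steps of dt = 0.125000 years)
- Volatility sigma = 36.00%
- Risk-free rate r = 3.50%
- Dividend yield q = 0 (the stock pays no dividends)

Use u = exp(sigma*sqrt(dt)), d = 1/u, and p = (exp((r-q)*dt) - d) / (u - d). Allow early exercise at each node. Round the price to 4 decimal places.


Answer: Price = V(0,0) = 4.0117

Derivation:
dt = T/N = 0.125000
u = exp(sigma*sqrt(dt)) = 1.135734; d = 1/u = 0.880488
p = (exp((r-q)*dt) - d) / (u - d) = 0.485401
Discount per step: exp(-r*dt) = 0.995635
Stock lattice S(k, i) with i counting down-moves:
  k=0: S(0,0) = 27.8200
  k=1: S(1,0) = 31.5961; S(1,1) = 24.4952
  k=2: S(2,0) = 35.8848; S(2,1) = 27.8200; S(2,2) = 21.5677
Terminal payoffs V(N, i) = max(S_T - K, 0):
  V(2,0) = 10.984794; V(2,1) = 2.920000; V(2,2) = 0.000000
Backward induction: V(k, i) = exp(-r*dt) * [p * V(k+1, i) + (1-p) * V(k+1, i+1)]; then take max(V_cont, immediate exercise) for American.
  V(1,0) = exp(-r*dt) * [p*10.984794 + (1-p)*2.920000] = 6.804822; exercise = 6.696122; V(1,0) = max -> 6.804822
  V(1,1) = exp(-r*dt) * [p*2.920000 + (1-p)*0.000000] = 1.411183; exercise = 0.000000; V(1,1) = max -> 1.411183
  V(0,0) = exp(-r*dt) * [p*6.804822 + (1-p)*1.411183] = 4.011671; exercise = 2.920000; V(0,0) = max -> 4.011671


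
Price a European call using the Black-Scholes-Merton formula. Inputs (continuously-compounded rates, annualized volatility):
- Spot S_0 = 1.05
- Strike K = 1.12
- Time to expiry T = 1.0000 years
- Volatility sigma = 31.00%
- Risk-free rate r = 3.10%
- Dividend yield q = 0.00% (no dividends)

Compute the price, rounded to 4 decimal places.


Answer: Price = 0.1144

Derivation:
d1 = (ln(S/K) + (r - q + 0.5*sigma^2) * T) / (sigma * sqrt(T)) = 0.04681122
d2 = d1 - sigma * sqrt(T) = -0.26318878
exp(-rT) = 0.96947557; exp(-qT) = 1.00000000
C = S_0 * exp(-qT) * N(d1) - K * exp(-rT) * N(d2)
N(d1) = 0.51866816; N(d2) = 0.39620254
C = 1.0500 * 1.00000000 * 0.51866816 - 1.1200 * 0.96947557 * 0.39620254 = 0.1144


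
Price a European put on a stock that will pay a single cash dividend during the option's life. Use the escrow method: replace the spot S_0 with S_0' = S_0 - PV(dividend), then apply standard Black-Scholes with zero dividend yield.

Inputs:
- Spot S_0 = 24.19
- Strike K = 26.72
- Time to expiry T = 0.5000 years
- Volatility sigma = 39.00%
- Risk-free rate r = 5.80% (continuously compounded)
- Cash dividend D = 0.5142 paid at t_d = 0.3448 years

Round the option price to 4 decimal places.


PV(D) = D * exp(-r * t_d) = 0.5142 * 0.98020024 = 0.50401896
S_0' = S_0 - PV(D) = 24.1900 - 0.50401896 = 23.68598104
d1 = (ln(S_0'/K) + (r + sigma^2/2)*T) / (sigma*sqrt(T)) = -0.19401557
d2 = d1 - sigma*sqrt(T) = -0.46978722
exp(-rT) = 0.97141646
N(-d1) = 0.57691816; N(-d2) = 0.68074648
P = K * exp(-rT) * N(-d2) - S_0' * N(-d1) = 26.7200 * 0.97141646 * 0.68074648 - 23.68598104 * 0.57691816 = 4.0048

Answer: Price = 4.0048


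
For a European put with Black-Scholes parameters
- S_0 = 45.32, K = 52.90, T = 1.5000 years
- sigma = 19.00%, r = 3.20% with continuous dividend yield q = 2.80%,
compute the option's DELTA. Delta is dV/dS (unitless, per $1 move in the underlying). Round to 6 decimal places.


Answer: Delta = -0.670565

Derivation:
d1 = -0.5224714467; d2 = -0.7551729722
phi(d1) = 0.3480438715; exp(-qT) = 0.9588697806; exp(-rT) = 0.9531337871
N(-d1) = 0.6993289390
Delta = -exp(-qT) * N(-d1) = -0.9588697806 * 0.6993289390 = -0.670565


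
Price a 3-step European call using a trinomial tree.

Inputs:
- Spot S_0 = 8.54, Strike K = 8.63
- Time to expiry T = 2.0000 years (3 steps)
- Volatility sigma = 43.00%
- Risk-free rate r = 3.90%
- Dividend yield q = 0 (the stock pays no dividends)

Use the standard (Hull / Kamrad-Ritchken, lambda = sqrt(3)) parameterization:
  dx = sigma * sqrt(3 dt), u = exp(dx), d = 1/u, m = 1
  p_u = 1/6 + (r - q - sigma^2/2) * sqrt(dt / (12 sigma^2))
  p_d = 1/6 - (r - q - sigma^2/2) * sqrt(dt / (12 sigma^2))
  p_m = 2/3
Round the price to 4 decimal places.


Answer: Price = V(0,0) = 2.0790

Derivation:
dt = T/N = 0.666667; dx = sigma*sqrt(3*dt) = 0.608112
u = exp(dx) = 1.836960; d = 1/u = 0.544378
p_u = 0.137368, p_m = 0.666667, p_d = 0.195965
Discount per step: exp(-r*dt) = 0.974335
Stock lattice S(k, j) with j the centered position index:
  k=0: S(0,+0) = 8.5400
  k=1: S(1,-1) = 4.6490; S(1,+0) = 8.5400; S(1,+1) = 15.6876
  k=2: S(2,-2) = 2.5308; S(2,-1) = 4.6490; S(2,+0) = 8.5400; S(2,+1) = 15.6876; S(2,+2) = 28.8176
  k=3: S(3,-3) = 1.3777; S(3,-2) = 2.5308; S(3,-1) = 4.6490; S(3,+0) = 8.5400; S(3,+1) = 15.6876; S(3,+2) = 28.8176; S(3,+3) = 52.9367
Terminal payoffs V(N, j) = max(S_T - K, 0):
  V(3,-3) = 0.000000; V(3,-2) = 0.000000; V(3,-1) = 0.000000; V(3,+0) = 0.000000; V(3,+1) = 7.057635; V(3,+2) = 20.187553; V(3,+3) = 44.306681
Backward induction: V(k, j) = exp(-r*dt) * [p_u * V(k+1, j+1) + p_m * V(k+1, j) + p_d * V(k+1, j-1)]
  V(2,-2) = exp(-r*dt) * [p_u*0.000000 + p_m*0.000000 + p_d*0.000000] = 0.000000
  V(2,-1) = exp(-r*dt) * [p_u*0.000000 + p_m*0.000000 + p_d*0.000000] = 0.000000
  V(2,+0) = exp(-r*dt) * [p_u*7.057635 + p_m*0.000000 + p_d*0.000000] = 0.944614
  V(2,+1) = exp(-r*dt) * [p_u*20.187553 + p_m*7.057635 + p_d*0.000000] = 7.286293
  V(2,+2) = exp(-r*dt) * [p_u*44.306681 + p_m*20.187553 + p_d*7.057635] = 20.390644
  V(1,-1) = exp(-r*dt) * [p_u*0.944614 + p_m*0.000000 + p_d*0.000000] = 0.126430
  V(1,+0) = exp(-r*dt) * [p_u*7.286293 + p_m*0.944614 + p_d*0.000000] = 1.588798
  V(1,+1) = exp(-r*dt) * [p_u*20.390644 + p_m*7.286293 + p_d*0.944614] = 7.642361
  V(0,+0) = exp(-r*dt) * [p_u*7.642361 + p_m*1.588798 + p_d*0.126430] = 2.079029


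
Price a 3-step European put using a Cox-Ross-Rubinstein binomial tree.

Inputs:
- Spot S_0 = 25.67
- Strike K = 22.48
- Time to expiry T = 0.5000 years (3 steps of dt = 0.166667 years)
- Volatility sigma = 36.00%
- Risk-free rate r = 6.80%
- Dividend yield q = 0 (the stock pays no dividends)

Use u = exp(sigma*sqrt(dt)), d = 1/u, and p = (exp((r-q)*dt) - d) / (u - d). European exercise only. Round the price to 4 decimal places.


dt = T/N = 0.166667
u = exp(sigma*sqrt(dt)) = 1.158319; d = 1/u = 0.863320
p = (exp((r-q)*dt) - d) / (u - d) = 0.501961
Discount per step: exp(-r*dt) = 0.988731
Stock lattice S(k, i) with i counting down-moves:
  k=0: S(0,0) = 25.6700
  k=1: S(1,0) = 29.7340; S(1,1) = 22.1614
  k=2: S(2,0) = 34.4415; S(2,1) = 25.6700; S(2,2) = 19.1324
  k=3: S(3,0) = 39.8942; S(3,1) = 29.7340; S(3,2) = 22.1614; S(3,3) = 16.5174
Terminal payoffs V(N, i) = max(K - S_T, 0):
  V(3,0) = 0.000000; V(3,1) = 0.000000; V(3,2) = 0.318565; V(3,3) = 5.962592
Backward induction: V(k, i) = exp(-r*dt) * [p * V(k+1, i) + (1-p) * V(k+1, i+1)].
  V(2,0) = exp(-r*dt) * [p*0.000000 + (1-p)*0.000000] = 0.000000
  V(2,1) = exp(-r*dt) * [p*0.000000 + (1-p)*0.318565] = 0.156870
  V(2,2) = exp(-r*dt) * [p*0.318565 + (1-p)*5.962592] = 3.094246
  V(1,0) = exp(-r*dt) * [p*0.000000 + (1-p)*0.156870] = 0.077247
  V(1,1) = exp(-r*dt) * [p*0.156870 + (1-p)*3.094246] = 1.601545
  V(0,0) = exp(-r*dt) * [p*0.077247 + (1-p)*1.601545] = 0.826982

Answer: Price = V(0,0) = 0.8270


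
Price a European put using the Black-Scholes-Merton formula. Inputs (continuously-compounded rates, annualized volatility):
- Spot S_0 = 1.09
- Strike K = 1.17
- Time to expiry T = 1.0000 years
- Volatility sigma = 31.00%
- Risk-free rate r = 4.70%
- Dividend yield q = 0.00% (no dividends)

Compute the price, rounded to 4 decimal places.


d1 = (ln(S/K) + (r - q + 0.5*sigma^2) * T) / (sigma * sqrt(T)) = 0.07814177
d2 = d1 - sigma * sqrt(T) = -0.23185823
exp(-rT) = 0.95408740; exp(-qT) = 1.00000000
P = K * exp(-rT) * N(-d2) - S_0 * exp(-qT) * N(-d1)
N(-d1) = 0.46885764; N(-d2) = 0.59167594
P = 1.1700 * 0.95408740 * 0.59167594 - 1.0900 * 1.00000000 * 0.46885764 = 0.1494

Answer: Price = 0.1494


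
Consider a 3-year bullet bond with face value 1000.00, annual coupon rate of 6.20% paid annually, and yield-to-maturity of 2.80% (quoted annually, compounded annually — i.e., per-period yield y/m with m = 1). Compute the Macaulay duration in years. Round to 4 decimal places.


Answer: Macaulay duration = 2.8365 years

Derivation:
Coupon per period c = face * coupon_rate / m = 62.000000
Periods per year m = 1; per-period yield y/m = 0.028000
Number of cashflows N = 3
Cashflows (t years, CF_t, discount factor 1/(1+y/m)^(m*t), PV):
  t = 1.0000: CF_t = 62.000000, DF = 0.972763, PV = 60.311284
  t = 2.0000: CF_t = 62.000000, DF = 0.946267, PV = 58.668564
  t = 3.0000: CF_t = 1062.000000, DF = 0.920493, PV = 977.563939
Price P = sum_t PV_t = 1096.543788
Macaulay numerator sum_t t * PV_t:
  t * PV_t at t = 1.0000: 60.311284
  t * PV_t at t = 2.0000: 117.337128
  t * PV_t at t = 3.0000: 2932.691818
Macaulay duration D = (sum_t t * PV_t) / P = 3110.340230 / 1096.543788 = 2.836494


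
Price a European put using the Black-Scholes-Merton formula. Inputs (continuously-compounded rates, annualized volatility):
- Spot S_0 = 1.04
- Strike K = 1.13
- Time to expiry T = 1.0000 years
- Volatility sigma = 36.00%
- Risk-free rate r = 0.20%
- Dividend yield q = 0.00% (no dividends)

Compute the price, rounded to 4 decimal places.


d1 = (ln(S/K) + (r - q + 0.5*sigma^2) * T) / (sigma * sqrt(T)) = -0.04499144
d2 = d1 - sigma * sqrt(T) = -0.40499144
exp(-rT) = 0.99800200; exp(-qT) = 1.00000000
P = K * exp(-rT) * N(-d2) - S_0 * exp(-qT) * N(-d1)
N(-d1) = 0.51794294; N(-d2) = 0.65725810
P = 1.1300 * 0.99800200 * 0.65725810 - 1.0400 * 1.00000000 * 0.51794294 = 0.2026

Answer: Price = 0.2026


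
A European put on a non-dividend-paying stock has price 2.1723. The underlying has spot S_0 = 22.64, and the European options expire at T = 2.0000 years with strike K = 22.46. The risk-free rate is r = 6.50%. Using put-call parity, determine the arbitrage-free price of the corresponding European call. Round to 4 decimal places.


Put-call parity: C - P = S_0 * exp(-qT) - K * exp(-rT).
S_0 * exp(-qT) = 22.6400 * 1.00000000 = 22.64000000
K * exp(-rT) = 22.4600 * 0.87809543 = 19.72202338
C = P + S*exp(-qT) - K*exp(-rT)
C = 2.1723 + 22.64000000 - 19.72202338 = 5.0903

Answer: Call price = 5.0903


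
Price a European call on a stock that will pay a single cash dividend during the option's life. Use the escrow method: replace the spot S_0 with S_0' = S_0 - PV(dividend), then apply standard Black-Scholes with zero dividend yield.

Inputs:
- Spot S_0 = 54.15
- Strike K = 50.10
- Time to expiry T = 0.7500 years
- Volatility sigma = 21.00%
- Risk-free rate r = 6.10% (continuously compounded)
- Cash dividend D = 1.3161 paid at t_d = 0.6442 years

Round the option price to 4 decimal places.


Answer: Price = 6.6967

Derivation:
PV(D) = D * exp(-r * t_d) = 1.3161 * 0.96146588 = 1.26538525
S_0' = S_0 - PV(D) = 54.1500 - 1.26538525 = 52.88461475
d1 = (ln(S_0'/K) + (r + sigma^2/2)*T) / (sigma*sqrt(T)) = 0.63991828
d2 = d1 - sigma*sqrt(T) = 0.45805294
exp(-rT) = 0.95528075
N(d1) = 0.73888714; N(d2) = 0.67654280
C = S_0' * N(d1) - K * exp(-rT) * N(d2) = 52.88461475 * 0.73888714 - 50.1000 * 0.95528075 * 0.67654280 = 6.6967


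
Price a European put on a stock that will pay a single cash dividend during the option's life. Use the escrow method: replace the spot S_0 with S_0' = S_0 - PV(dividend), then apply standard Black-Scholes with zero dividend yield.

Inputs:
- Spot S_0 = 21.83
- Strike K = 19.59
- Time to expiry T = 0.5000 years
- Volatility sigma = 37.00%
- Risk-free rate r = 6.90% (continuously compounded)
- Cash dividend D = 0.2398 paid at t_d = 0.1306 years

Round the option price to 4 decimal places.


Answer: Price = 1.0353

Derivation:
PV(D) = D * exp(-r * t_d) = 0.2398 * 0.99102908 = 0.23764877
S_0' = S_0 - PV(D) = 21.8300 - 0.23764877 = 21.59235123
d1 = (ln(S_0'/K) + (r + sigma^2/2)*T) / (sigma*sqrt(T)) = 0.63465666
d2 = d1 - sigma*sqrt(T) = 0.37302715
exp(-rT) = 0.96608834
N(-d1) = 0.26282618; N(-d2) = 0.35456412
P = K * exp(-rT) * N(-d2) - S_0' * N(-d1) = 19.5900 * 0.96608834 * 0.35456412 - 21.59235123 * 0.26282618 = 1.0353


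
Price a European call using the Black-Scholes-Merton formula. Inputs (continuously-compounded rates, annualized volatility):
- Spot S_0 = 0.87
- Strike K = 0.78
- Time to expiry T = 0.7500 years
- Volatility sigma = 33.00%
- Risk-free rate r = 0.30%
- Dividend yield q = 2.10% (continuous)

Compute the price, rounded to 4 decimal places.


d1 = (ln(S/K) + (r - q + 0.5*sigma^2) * T) / (sigma * sqrt(T)) = 0.47775487
d2 = d1 - sigma * sqrt(T) = 0.19196649
exp(-rT) = 0.99775253; exp(-qT) = 0.98437338
C = S_0 * exp(-qT) * N(d1) - K * exp(-rT) * N(d2)
N(d1) = 0.68358766; N(d2) = 0.57611577
C = 0.8700 * 0.98437338 * 0.68358766 - 0.7800 * 0.99775253 * 0.57611577 = 0.1371

Answer: Price = 0.1371


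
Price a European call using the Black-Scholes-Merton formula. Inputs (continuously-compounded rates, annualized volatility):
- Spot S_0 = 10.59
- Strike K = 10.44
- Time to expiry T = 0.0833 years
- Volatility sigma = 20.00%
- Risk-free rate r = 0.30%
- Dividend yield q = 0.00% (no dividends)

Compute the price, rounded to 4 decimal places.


Answer: Price = 0.3260

Derivation:
d1 = (ln(S/K) + (r - q + 0.5*sigma^2) * T) / (sigma * sqrt(T)) = 0.28032748
d2 = d1 - sigma * sqrt(T) = 0.22260400
exp(-rT) = 0.99975013; exp(-qT) = 1.00000000
C = S_0 * exp(-qT) * N(d1) - K * exp(-rT) * N(d2)
N(d1) = 0.61038686; N(d2) = 0.58807814
C = 10.5900 * 1.00000000 * 0.61038686 - 10.4400 * 0.99975013 * 0.58807814 = 0.3260


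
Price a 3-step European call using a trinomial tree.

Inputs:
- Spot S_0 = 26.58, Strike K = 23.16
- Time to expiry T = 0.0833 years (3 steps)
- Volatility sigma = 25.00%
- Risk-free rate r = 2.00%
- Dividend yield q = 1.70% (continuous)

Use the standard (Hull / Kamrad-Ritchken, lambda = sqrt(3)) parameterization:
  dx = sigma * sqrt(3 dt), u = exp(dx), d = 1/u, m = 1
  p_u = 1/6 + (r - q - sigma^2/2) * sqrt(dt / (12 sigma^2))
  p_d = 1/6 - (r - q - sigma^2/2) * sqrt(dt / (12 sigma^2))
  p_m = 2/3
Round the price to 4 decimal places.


Answer: Price = V(0,0) = 3.4388

Derivation:
dt = T/N = 0.027767; dx = sigma*sqrt(3*dt) = 0.072154
u = exp(dx) = 1.074821; d = 1/u = 0.930387
p_u = 0.161231, p_m = 0.666667, p_d = 0.172102
Discount per step: exp(-r*dt) = 0.999445
Stock lattice S(k, j) with j the centered position index:
  k=0: S(0,+0) = 26.5800
  k=1: S(1,-1) = 24.7297; S(1,+0) = 26.5800; S(1,+1) = 28.5687
  k=2: S(2,-2) = 23.0082; S(2,-1) = 24.7297; S(2,+0) = 26.5800; S(2,+1) = 28.5687; S(2,+2) = 30.7063
  k=3: S(3,-3) = 21.4065; S(3,-2) = 23.0082; S(3,-1) = 24.7297; S(3,+0) = 26.5800; S(3,+1) = 28.5687; S(3,+2) = 30.7063; S(3,+3) = 33.0038
Terminal payoffs V(N, j) = max(S_T - K, 0):
  V(3,-3) = 0.000000; V(3,-2) = 0.000000; V(3,-1) = 1.569694; V(3,+0) = 3.420000; V(3,+1) = 5.408748; V(3,+2) = 7.546297; V(3,+3) = 9.843780
Backward induction: V(k, j) = exp(-r*dt) * [p_u * V(k+1, j+1) + p_m * V(k+1, j) + p_d * V(k+1, j-1)]
  V(2,-2) = exp(-r*dt) * [p_u*1.569694 + p_m*0.000000 + p_d*0.000000] = 0.252943
  V(2,-1) = exp(-r*dt) * [p_u*3.420000 + p_m*1.569694 + p_d*0.000000] = 1.596986
  V(2,+0) = exp(-r*dt) * [p_u*5.408748 + p_m*3.420000 + p_d*1.569694] = 3.420306
  V(2,+1) = exp(-r*dt) * [p_u*7.546297 + p_m*5.408748 + p_d*3.420000] = 5.408115
  V(2,+2) = exp(-r*dt) * [p_u*9.843780 + p_m*7.546297 + p_d*5.408748] = 7.544655
  V(1,-1) = exp(-r*dt) * [p_u*3.420306 + p_m*1.596986 + p_d*0.252943] = 1.658727
  V(1,+0) = exp(-r*dt) * [p_u*5.408115 + p_m*3.420306 + p_d*1.596986] = 3.425102
  V(1,+1) = exp(-r*dt) * [p_u*7.544655 + p_m*5.408115 + p_d*3.420306] = 5.407481
  V(0,+0) = exp(-r*dt) * [p_u*5.407481 + p_m*3.425102 + p_d*1.658727] = 3.438816


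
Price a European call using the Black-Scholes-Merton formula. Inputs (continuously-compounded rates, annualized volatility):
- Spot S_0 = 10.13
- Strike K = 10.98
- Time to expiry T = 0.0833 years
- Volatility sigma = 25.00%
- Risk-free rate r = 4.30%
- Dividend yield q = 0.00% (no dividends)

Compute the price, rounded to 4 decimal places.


Answer: Price = 0.0556

Derivation:
d1 = (ln(S/K) + (r - q + 0.5*sigma^2) * T) / (sigma * sqrt(T)) = -1.03097172
d2 = d1 - sigma * sqrt(T) = -1.10312607
exp(-rT) = 0.99642451; exp(-qT) = 1.00000000
C = S_0 * exp(-qT) * N(d1) - K * exp(-rT) * N(d2)
N(d1) = 0.15127704; N(d2) = 0.13498621
C = 10.1300 * 1.00000000 * 0.15127704 - 10.9800 * 0.99642451 * 0.13498621 = 0.0556


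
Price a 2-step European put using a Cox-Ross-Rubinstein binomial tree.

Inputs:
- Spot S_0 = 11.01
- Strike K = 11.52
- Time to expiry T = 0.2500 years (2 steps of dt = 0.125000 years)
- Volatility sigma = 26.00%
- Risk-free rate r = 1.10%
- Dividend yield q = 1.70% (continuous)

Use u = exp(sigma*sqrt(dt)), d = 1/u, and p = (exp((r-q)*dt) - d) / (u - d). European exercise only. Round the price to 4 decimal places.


dt = T/N = 0.125000
u = exp(sigma*sqrt(dt)) = 1.096281; d = 1/u = 0.912175
p = (exp((r-q)*dt) - d) / (u - d) = 0.472963
Discount per step: exp(-r*dt) = 0.998626
Stock lattice S(k, i) with i counting down-moves:
  k=0: S(0,0) = 11.0100
  k=1: S(1,0) = 12.0701; S(1,1) = 10.0430
  k=2: S(2,0) = 13.2322; S(2,1) = 11.0100; S(2,2) = 9.1610
Terminal payoffs V(N, i) = max(K - S_T, 0):
  V(2,0) = 0.000000; V(2,1) = 0.510000; V(2,2) = 2.358992
Backward induction: V(k, i) = exp(-r*dt) * [p * V(k+1, i) + (1-p) * V(k+1, i+1)].
  V(1,0) = exp(-r*dt) * [p*0.000000 + (1-p)*0.510000] = 0.268420
  V(1,1) = exp(-r*dt) * [p*0.510000 + (1-p)*2.358992] = 1.482448
  V(0,0) = exp(-r*dt) * [p*0.268420 + (1-p)*1.482448] = 0.907009

Answer: Price = V(0,0) = 0.9070


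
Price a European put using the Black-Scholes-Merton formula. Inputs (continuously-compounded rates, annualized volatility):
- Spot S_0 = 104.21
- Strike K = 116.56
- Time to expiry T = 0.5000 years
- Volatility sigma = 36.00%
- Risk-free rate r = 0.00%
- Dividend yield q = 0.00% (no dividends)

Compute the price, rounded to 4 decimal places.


d1 = (ln(S/K) + (r - q + 0.5*sigma^2) * T) / (sigma * sqrt(T)) = -0.31269074
d2 = d1 - sigma * sqrt(T) = -0.56724918
exp(-rT) = 1.00000000; exp(-qT) = 1.00000000
P = K * exp(-rT) * N(-d2) - S_0 * exp(-qT) * N(-d1)
N(-d1) = 0.62274219; N(-d2) = 0.71472755
P = 116.5600 * 1.00000000 * 0.71472755 - 104.2100 * 1.00000000 * 0.62274219 = 18.4127

Answer: Price = 18.4127


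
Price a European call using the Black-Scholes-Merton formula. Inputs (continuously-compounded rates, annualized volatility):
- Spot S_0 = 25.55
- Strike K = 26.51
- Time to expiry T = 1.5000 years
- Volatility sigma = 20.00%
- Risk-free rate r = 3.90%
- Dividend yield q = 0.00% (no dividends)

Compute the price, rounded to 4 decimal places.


Answer: Price = 2.7466

Derivation:
d1 = (ln(S/K) + (r - q + 0.5*sigma^2) * T) / (sigma * sqrt(T)) = 0.21071856
d2 = d1 - sigma * sqrt(T) = -0.03423041
exp(-rT) = 0.94317824; exp(-qT) = 1.00000000
C = S_0 * exp(-qT) * N(d1) - K * exp(-rT) * N(d2)
N(d1) = 0.58344656; N(d2) = 0.48634671
C = 25.5500 * 1.00000000 * 0.58344656 - 26.5100 * 0.94317824 * 0.48634671 = 2.7466


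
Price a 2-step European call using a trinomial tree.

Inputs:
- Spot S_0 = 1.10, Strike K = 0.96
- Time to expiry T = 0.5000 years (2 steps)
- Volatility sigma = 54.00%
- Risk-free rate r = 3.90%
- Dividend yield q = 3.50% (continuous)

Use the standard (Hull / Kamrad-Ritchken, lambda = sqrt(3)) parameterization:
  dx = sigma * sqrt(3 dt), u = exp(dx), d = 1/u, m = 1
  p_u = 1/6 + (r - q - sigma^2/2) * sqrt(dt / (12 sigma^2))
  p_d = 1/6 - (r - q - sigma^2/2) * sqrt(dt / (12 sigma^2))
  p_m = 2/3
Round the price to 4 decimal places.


Answer: Price = V(0,0) = 0.2322

Derivation:
dt = T/N = 0.250000; dx = sigma*sqrt(3*dt) = 0.467654
u = exp(dx) = 1.596245; d = 1/u = 0.626470
p_u = 0.128765, p_m = 0.666667, p_d = 0.204569
Discount per step: exp(-r*dt) = 0.990297
Stock lattice S(k, j) with j the centered position index:
  k=0: S(0,+0) = 1.1000
  k=1: S(1,-1) = 0.6891; S(1,+0) = 1.1000; S(1,+1) = 1.7559
  k=2: S(2,-2) = 0.4317; S(2,-1) = 0.6891; S(2,+0) = 1.1000; S(2,+1) = 1.7559; S(2,+2) = 2.8028
Terminal payoffs V(N, j) = max(S_T - K, 0):
  V(2,-2) = 0.000000; V(2,-1) = 0.000000; V(2,+0) = 0.140000; V(2,+1) = 0.795869; V(2,+2) = 1.842796
Backward induction: V(k, j) = exp(-r*dt) * [p_u * V(k+1, j+1) + p_m * V(k+1, j) + p_d * V(k+1, j-1)]
  V(1,-1) = exp(-r*dt) * [p_u*0.140000 + p_m*0.000000 + p_d*0.000000] = 0.017852
  V(1,+0) = exp(-r*dt) * [p_u*0.795869 + p_m*0.140000 + p_d*0.000000] = 0.193913
  V(1,+1) = exp(-r*dt) * [p_u*1.842796 + p_m*0.795869 + p_d*0.140000] = 0.788778
  V(0,+0) = exp(-r*dt) * [p_u*0.788778 + p_m*0.193913 + p_d*0.017852] = 0.232219


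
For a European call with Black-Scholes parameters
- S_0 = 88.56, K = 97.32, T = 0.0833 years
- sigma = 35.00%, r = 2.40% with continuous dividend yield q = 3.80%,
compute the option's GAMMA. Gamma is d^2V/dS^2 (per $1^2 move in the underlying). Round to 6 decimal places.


d1 = -0.8947911809; d2 = -0.9958072687
phi(d1) = 0.2673319426; exp(-qT) = 0.9968396046; exp(-rT) = 0.9980027971
Gamma = exp(-qT) * phi(d1) / (S * sigma * sqrt(T)) = 0.9968396046 * 0.2673319426 / (88.5600 * 0.3500 * 0.2886173938) = 0.029788

Answer: Gamma = 0.029788


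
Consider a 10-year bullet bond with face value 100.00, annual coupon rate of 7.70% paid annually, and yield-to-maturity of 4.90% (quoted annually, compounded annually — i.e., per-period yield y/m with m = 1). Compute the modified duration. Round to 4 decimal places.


Coupon per period c = face * coupon_rate / m = 7.700000
Periods per year m = 1; per-period yield y/m = 0.049000
Number of cashflows N = 10
Cashflows (t years, CF_t, discount factor 1/(1+y/m)^(m*t), PV):
  t = 1.0000: CF_t = 7.700000, DF = 0.953289, PV = 7.340324
  t = 2.0000: CF_t = 7.700000, DF = 0.908760, PV = 6.997449
  t = 3.0000: CF_t = 7.700000, DF = 0.866310, PV = 6.670590
  t = 4.0000: CF_t = 7.700000, DF = 0.825844, PV = 6.358999
  t = 5.0000: CF_t = 7.700000, DF = 0.787268, PV = 6.061963
  t = 6.0000: CF_t = 7.700000, DF = 0.750494, PV = 5.778802
  t = 7.0000: CF_t = 7.700000, DF = 0.715437, PV = 5.508867
  t = 8.0000: CF_t = 7.700000, DF = 0.682018, PV = 5.251542
  t = 9.0000: CF_t = 7.700000, DF = 0.650161, PV = 5.006236
  t = 10.0000: CF_t = 107.700000, DF = 0.619791, PV = 66.751468
Price P = sum_t PV_t = 121.726241
First compute Macaulay numerator sum_t t * PV_t:
  t * PV_t at t = 1.0000: 7.340324
  t * PV_t at t = 2.0000: 13.994898
  t * PV_t at t = 3.0000: 20.011771
  t * PV_t at t = 4.0000: 25.435997
  t * PV_t at t = 5.0000: 30.309815
  t * PV_t at t = 6.0000: 34.672811
  t * PV_t at t = 7.0000: 38.562071
  t * PV_t at t = 8.0000: 42.012334
  t * PV_t at t = 9.0000: 45.056125
  t * PV_t at t = 10.0000: 667.514680
Macaulay duration D = 924.910826 / 121.726241 = 7.598286
Modified duration = D / (1 + y/m) = 7.598286 / (1 + 0.049000) = 7.243362

Answer: Modified duration = 7.2434


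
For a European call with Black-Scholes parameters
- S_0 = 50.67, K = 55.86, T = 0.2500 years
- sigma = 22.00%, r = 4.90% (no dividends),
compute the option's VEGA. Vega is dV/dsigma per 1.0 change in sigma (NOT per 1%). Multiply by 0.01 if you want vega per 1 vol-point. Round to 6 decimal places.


Answer: Vega = 7.798669

Derivation:
d1 = -0.7201321912; d2 = -0.8301321912
phi(d1) = 0.3078219586; exp(-qT) = 1.0000000000; exp(-rT) = 0.9878247258
Vega = S * exp(-qT) * phi(d1) * sqrt(T) = 50.6700 * 1.0000000000 * 0.3078219586 * 0.5000000000 = 7.798669


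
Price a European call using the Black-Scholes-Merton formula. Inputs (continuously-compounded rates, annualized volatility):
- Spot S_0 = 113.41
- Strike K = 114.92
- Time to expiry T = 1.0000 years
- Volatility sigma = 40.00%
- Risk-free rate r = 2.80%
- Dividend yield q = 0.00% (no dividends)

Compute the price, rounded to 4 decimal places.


Answer: Price = 18.6894

Derivation:
d1 = (ln(S/K) + (r - q + 0.5*sigma^2) * T) / (sigma * sqrt(T)) = 0.23693334
d2 = d1 - sigma * sqrt(T) = -0.16306666
exp(-rT) = 0.97238837; exp(-qT) = 1.00000000
C = S_0 * exp(-qT) * N(d1) - K * exp(-rT) * N(d2)
N(d1) = 0.59364575; N(d2) = 0.43523298
C = 113.4100 * 1.00000000 * 0.59364575 - 114.9200 * 0.97238837 * 0.43523298 = 18.6894


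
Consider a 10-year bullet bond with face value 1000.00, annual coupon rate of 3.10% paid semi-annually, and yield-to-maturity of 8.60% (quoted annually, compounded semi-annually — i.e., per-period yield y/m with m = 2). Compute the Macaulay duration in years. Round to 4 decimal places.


Coupon per period c = face * coupon_rate / m = 15.500000
Periods per year m = 2; per-period yield y/m = 0.043000
Number of cashflows N = 20
Cashflows (t years, CF_t, discount factor 1/(1+y/m)^(m*t), PV):
  t = 0.5000: CF_t = 15.500000, DF = 0.958773, PV = 14.860978
  t = 1.0000: CF_t = 15.500000, DF = 0.919245, PV = 14.248301
  t = 1.5000: CF_t = 15.500000, DF = 0.881347, PV = 13.660883
  t = 2.0000: CF_t = 15.500000, DF = 0.845012, PV = 13.097683
  t = 2.5000: CF_t = 15.500000, DF = 0.810174, PV = 12.557702
  t = 3.0000: CF_t = 15.500000, DF = 0.776773, PV = 12.039982
  t = 3.5000: CF_t = 15.500000, DF = 0.744749, PV = 11.543607
  t = 4.0000: CF_t = 15.500000, DF = 0.714045, PV = 11.067696
  t = 4.5000: CF_t = 15.500000, DF = 0.684607, PV = 10.611406
  t = 5.0000: CF_t = 15.500000, DF = 0.656382, PV = 10.173927
  t = 5.5000: CF_t = 15.500000, DF = 0.629322, PV = 9.754484
  t = 6.0000: CF_t = 15.500000, DF = 0.603376, PV = 9.352334
  t = 6.5000: CF_t = 15.500000, DF = 0.578501, PV = 8.966763
  t = 7.0000: CF_t = 15.500000, DF = 0.554651, PV = 8.597088
  t = 7.5000: CF_t = 15.500000, DF = 0.531784, PV = 8.242654
  t = 8.0000: CF_t = 15.500000, DF = 0.509860, PV = 7.902832
  t = 8.5000: CF_t = 15.500000, DF = 0.488840, PV = 7.577020
  t = 9.0000: CF_t = 15.500000, DF = 0.468687, PV = 7.264641
  t = 9.5000: CF_t = 15.500000, DF = 0.449364, PV = 6.965140
  t = 10.0000: CF_t = 1015.500000, DF = 0.430838, PV = 437.515818
Price P = sum_t PV_t = 636.000939
Macaulay numerator sum_t t * PV_t:
  t * PV_t at t = 0.5000: 7.430489
  t * PV_t at t = 1.0000: 14.248301
  t * PV_t at t = 1.5000: 20.491325
  t * PV_t at t = 2.0000: 26.195365
  t * PV_t at t = 2.5000: 31.394254
  t * PV_t at t = 3.0000: 36.119947
  t * PV_t at t = 3.5000: 40.402625
  t * PV_t at t = 4.0000: 44.270785
  t * PV_t at t = 4.5000: 47.751326
  t * PV_t at t = 5.0000: 50.869635
  t * PV_t at t = 5.5000: 53.649663
  t * PV_t at t = 6.0000: 56.114003
  t * PV_t at t = 6.5000: 58.283959
  t * PV_t at t = 7.0000: 60.179617
  t * PV_t at t = 7.5000: 61.819905
  t * PV_t at t = 8.0000: 63.222658
  t * PV_t at t = 8.5000: 64.404673
  t * PV_t at t = 9.0000: 65.381767
  t * PV_t at t = 9.5000: 66.168828
  t * PV_t at t = 10.0000: 4375.158180
Macaulay duration D = (sum_t t * PV_t) / P = 5243.557305 / 636.000939 = 8.244575

Answer: Macaulay duration = 8.2446 years


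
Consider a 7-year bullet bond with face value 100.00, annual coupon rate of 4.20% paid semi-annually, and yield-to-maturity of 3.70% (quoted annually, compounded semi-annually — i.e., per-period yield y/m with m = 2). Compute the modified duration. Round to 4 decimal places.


Coupon per period c = face * coupon_rate / m = 2.100000
Periods per year m = 2; per-period yield y/m = 0.018500
Number of cashflows N = 14
Cashflows (t years, CF_t, discount factor 1/(1+y/m)^(m*t), PV):
  t = 0.5000: CF_t = 2.100000, DF = 0.981836, PV = 2.061856
  t = 1.0000: CF_t = 2.100000, DF = 0.964002, PV = 2.024404
  t = 1.5000: CF_t = 2.100000, DF = 0.946492, PV = 1.987633
  t = 2.0000: CF_t = 2.100000, DF = 0.929300, PV = 1.951530
  t = 2.5000: CF_t = 2.100000, DF = 0.912420, PV = 1.916082
  t = 3.0000: CF_t = 2.100000, DF = 0.895847, PV = 1.881279
  t = 3.5000: CF_t = 2.100000, DF = 0.879575, PV = 1.847107
  t = 4.0000: CF_t = 2.100000, DF = 0.863598, PV = 1.813556
  t = 4.5000: CF_t = 2.100000, DF = 0.847912, PV = 1.780615
  t = 5.0000: CF_t = 2.100000, DF = 0.832510, PV = 1.748272
  t = 5.5000: CF_t = 2.100000, DF = 0.817389, PV = 1.716516
  t = 6.0000: CF_t = 2.100000, DF = 0.802542, PV = 1.685338
  t = 6.5000: CF_t = 2.100000, DF = 0.787964, PV = 1.654725
  t = 7.0000: CF_t = 102.100000, DF = 0.773652, PV = 78.989848
Price P = sum_t PV_t = 103.058760
First compute Macaulay numerator sum_t t * PV_t:
  t * PV_t at t = 0.5000: 1.030928
  t * PV_t at t = 1.0000: 2.024404
  t * PV_t at t = 1.5000: 2.981449
  t * PV_t at t = 2.0000: 3.903059
  t * PV_t at t = 2.5000: 4.790205
  t * PV_t at t = 3.0000: 5.643836
  t * PV_t at t = 3.5000: 6.464875
  t * PV_t at t = 4.0000: 7.254225
  t * PV_t at t = 4.5000: 8.012767
  t * PV_t at t = 5.0000: 8.741359
  t * PV_t at t = 5.5000: 9.440840
  t * PV_t at t = 6.0000: 10.112025
  t * PV_t at t = 6.5000: 10.755713
  t * PV_t at t = 7.0000: 552.928933
Macaulay duration D = 634.084618 / 103.058760 = 6.152651
Modified duration = D / (1 + y/m) = 6.152651 / (1 + 0.018500) = 6.040895

Answer: Modified duration = 6.0409


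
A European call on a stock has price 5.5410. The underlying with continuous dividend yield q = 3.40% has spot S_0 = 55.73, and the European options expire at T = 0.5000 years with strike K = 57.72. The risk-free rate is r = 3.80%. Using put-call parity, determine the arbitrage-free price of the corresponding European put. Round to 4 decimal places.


Put-call parity: C - P = S_0 * exp(-qT) - K * exp(-rT).
S_0 * exp(-qT) = 55.7300 * 0.98314368 = 54.79059754
K * exp(-rT) = 57.7200 * 0.98117936 = 56.63367279
P = C - S*exp(-qT) + K*exp(-rT)
P = 5.5410 - 54.79059754 + 56.63367279 = 7.3841

Answer: Put price = 7.3841


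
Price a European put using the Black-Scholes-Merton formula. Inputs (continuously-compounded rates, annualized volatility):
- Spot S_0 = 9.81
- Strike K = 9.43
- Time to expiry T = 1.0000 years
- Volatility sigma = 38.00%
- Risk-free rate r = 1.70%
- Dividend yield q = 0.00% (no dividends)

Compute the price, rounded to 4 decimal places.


d1 = (ln(S/K) + (r - q + 0.5*sigma^2) * T) / (sigma * sqrt(T)) = 0.33870047
d2 = d1 - sigma * sqrt(T) = -0.04129953
exp(-rT) = 0.98314368; exp(-qT) = 1.00000000
P = K * exp(-rT) * N(-d2) - S_0 * exp(-qT) * N(-d1)
N(-d1) = 0.36741769; N(-d2) = 0.51647145
P = 9.4300 * 0.98314368 * 0.51647145 - 9.8100 * 1.00000000 * 0.36741769 = 1.1839

Answer: Price = 1.1839


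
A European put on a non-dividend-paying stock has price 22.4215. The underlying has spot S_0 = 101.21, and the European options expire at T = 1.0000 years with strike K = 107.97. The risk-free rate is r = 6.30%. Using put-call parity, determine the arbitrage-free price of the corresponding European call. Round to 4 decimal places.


Put-call parity: C - P = S_0 * exp(-qT) - K * exp(-rT).
S_0 * exp(-qT) = 101.2100 * 1.00000000 = 101.21000000
K * exp(-rT) = 107.9700 * 0.93894347 = 101.37772685
C = P + S*exp(-qT) - K*exp(-rT)
C = 22.4215 + 101.21000000 - 101.37772685 = 22.2538

Answer: Call price = 22.2538


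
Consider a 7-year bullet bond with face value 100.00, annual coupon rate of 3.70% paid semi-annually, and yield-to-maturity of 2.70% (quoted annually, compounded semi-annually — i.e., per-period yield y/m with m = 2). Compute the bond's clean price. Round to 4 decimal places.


Coupon per period c = face * coupon_rate / m = 1.850000
Periods per year m = 2; per-period yield y/m = 0.013500
Number of cashflows N = 14
Cashflows (t years, CF_t, discount factor 1/(1+y/m)^(m*t), PV):
  t = 0.5000: CF_t = 1.850000, DF = 0.986680, PV = 1.825358
  t = 1.0000: CF_t = 1.850000, DF = 0.973537, PV = 1.801044
  t = 1.5000: CF_t = 1.850000, DF = 0.960569, PV = 1.777053
  t = 2.0000: CF_t = 1.850000, DF = 0.947774, PV = 1.753383
  t = 2.5000: CF_t = 1.850000, DF = 0.935150, PV = 1.730027
  t = 3.0000: CF_t = 1.850000, DF = 0.922694, PV = 1.706983
  t = 3.5000: CF_t = 1.850000, DF = 0.910403, PV = 1.684246
  t = 4.0000: CF_t = 1.850000, DF = 0.898276, PV = 1.661811
  t = 4.5000: CF_t = 1.850000, DF = 0.886311, PV = 1.639676
  t = 5.0000: CF_t = 1.850000, DF = 0.874505, PV = 1.617835
  t = 5.5000: CF_t = 1.850000, DF = 0.862857, PV = 1.596285
  t = 6.0000: CF_t = 1.850000, DF = 0.851363, PV = 1.575022
  t = 6.5000: CF_t = 1.850000, DF = 0.840023, PV = 1.554043
  t = 7.0000: CF_t = 101.850000, DF = 0.828834, PV = 84.416723
Price P = sum_t PV_t = 106.339489

Answer: Price = 106.3395
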